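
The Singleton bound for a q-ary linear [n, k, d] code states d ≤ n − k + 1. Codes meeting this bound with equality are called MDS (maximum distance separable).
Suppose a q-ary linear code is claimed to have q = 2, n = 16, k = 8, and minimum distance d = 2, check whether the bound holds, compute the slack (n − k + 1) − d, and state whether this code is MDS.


Singleton RHS = n − k + 1 = 9, slack = 7, bound satisfied, not MDS.

Singleton bound: d ≤ n − k + 1.
Here n = 16, k = 8, so n − k + 1 = 9.
Given d = 2, check d ≤ 9: YES.
Slack = (n − k + 1) − d = 7.
The code is NOT MDS (slack = 7 > 0).
Description: the claimed parameters are [16, 8, 2]_2; such a code would be non-MDS.


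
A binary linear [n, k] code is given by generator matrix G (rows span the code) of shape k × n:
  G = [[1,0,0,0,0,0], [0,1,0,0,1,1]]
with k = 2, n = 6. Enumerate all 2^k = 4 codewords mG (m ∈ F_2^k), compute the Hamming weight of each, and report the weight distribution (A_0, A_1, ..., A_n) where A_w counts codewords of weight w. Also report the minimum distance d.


Weight distribution: A_0 = 1, A_1 = 1, A_3 = 1, A_4 = 1. Minimum distance d = 1.

Enumerate all 2^2 = 4 messages m ∈ F_2^2.
For each, compute codeword c = mG in F_2^6, then tally its weight.
  m = 00 → c = 000000, weight = 0.
  m = 10 → c = 100000, weight = 1.
  m = 01 → c = 010011, weight = 3.
  m = 11 → c = 110011, weight = 4.
Tally weights:
  weight 0: 1 codewords.
  weight 1: 1 codewords.
  weight 3: 1 codewords.
  weight 4: 1 codewords.
Minimum distance d = smallest w > 0 with A_w > 0 = 1.
Sanity: Σ A_w = 4 = 2^2 = 4 ✓.


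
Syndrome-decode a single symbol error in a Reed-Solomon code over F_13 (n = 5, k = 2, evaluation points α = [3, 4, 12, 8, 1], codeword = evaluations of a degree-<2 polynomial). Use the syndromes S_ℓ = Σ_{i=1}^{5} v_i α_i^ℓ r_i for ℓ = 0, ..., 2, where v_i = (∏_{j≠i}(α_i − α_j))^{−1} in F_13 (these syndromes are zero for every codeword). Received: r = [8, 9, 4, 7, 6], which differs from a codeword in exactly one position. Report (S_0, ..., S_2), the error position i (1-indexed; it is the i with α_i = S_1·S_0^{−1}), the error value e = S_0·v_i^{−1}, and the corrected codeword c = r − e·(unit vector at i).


S = (6, 9, 7), error at position 4, error magnitude e = 7, c = [8, 9, 4, 0, 6].

Step 1: column multipliers v_i = (∏_{j≠i}(α_i − α_j))^{−1} mod 13.
  i = 1 (α = 3): (3−4)(3−12)(3−8)(3−1) = (−1)·(−9)·(−5)·2 = −90 ≡ 1, so v_1 = 1^{−1} = 1 (mod 13).
  i = 2 (α = 4): (4−3)(4−12)(4−8)(4−1) = 1·(−8)·(−4)·3 = 96 ≡ 5, so v_2 = 5^{−1} = 8 (mod 13).
  i = 3 (α = 12): (12−3)(12−4)(12−8)(12−1) = 9·8·4·11 = 3168 ≡ 9, so v_3 = 9^{−1} = 3 (mod 13).
  i = 4 (α = 8): (8−3)(8−4)(8−12)(8−1) = 5·4·(−4)·7 = −560 ≡ 12, so v_4 = 12^{−1} = 12 (mod 13).
  i = 5 (α = 1): (1−3)(1−4)(1−12)(1−8) = (−2)·(−3)·(−11)·(−7) = 462 ≡ 7, so v_5 = 7^{−1} = 2 (mod 13).
  v = [1, 8, 3, 12, 2].
Step 2: syndromes of r = [8, 9, 4, 7, 6] (all sums mod 13).
  S_0 = Σ v_i r_i = 1·8 + 8·9 + 3·4 + 12·7 + 2·6 = 188 ≡ 6.
  S_1 = Σ v_i α_i r_i = 1·3·8 + 8·4·9 + 3·12·4 + 12·8·7 + 2·1·6 = 1140 ≡ 9.
  α_i^2 mod 13 = [9, 3, 1, 12, 1].
  S_2 = Σ v_i α_i^2 r_i = 1·9·8 + 8·3·9 + 3·1·4 + 12·12·7 + 2·1·6 = 1320 ≡ 7.
  S = (6, 9, 7) ≠ 0, so r is not a codeword (an error is present).
Step 3: locate the error. For a single error e at position i, S_ℓ = v_i·e·α_i^ℓ, so α_err = S_1/S_0.
  S_0^{−1} = 6^{−1} = 11 (mod 13), so α_err = 9·11 = 99 ≡ 8 = α_4. Error position i = 4.
  Consistency check: S_2/S_1 = 7·3 = 21 ≡ 8 = α_err ✓ (single-error assumption holds).
Step 4: error magnitude e = S_0/v_4 = S_0·∏_{j≠4}(α_4 − α_j) = 6·12 = 72 ≡ 7 (mod 13).
Step 5: correct position 4: c_4 = r_4 − e = 7 − 7 ≡ 0 (mod 13). Hence c = [8, 9, 4, 0, 6].
  Check: interpolating c through the α_i gives m(x) = 5 + 1·x (degree < 2) with m(α_i) = c_i for every i, so c is indeed a codeword.


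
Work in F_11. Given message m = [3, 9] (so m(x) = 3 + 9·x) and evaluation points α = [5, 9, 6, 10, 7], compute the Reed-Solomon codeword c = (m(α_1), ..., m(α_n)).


c = [4, 7, 2, 5, 0]

Message polynomial: m(x) = 3 + 9·x (mod 11).
For each evaluation point α_i, compute m(α_i) mod 11:
  α_1 = 5: Horner steps 9 → 4, so m(5) = 4.
  α_2 = 9: Horner steps 9 → 7, so m(9) = 7.
  α_3 = 6: Horner steps 9 → 2, so m(6) = 2.
  α_4 = 10: Horner steps 9 → 5, so m(10) = 5.
  α_5 = 7: Horner steps 9 → 0, so m(7) = 0.
Codeword c = [4, 7, 2, 5, 0] ∈ F_11^5.


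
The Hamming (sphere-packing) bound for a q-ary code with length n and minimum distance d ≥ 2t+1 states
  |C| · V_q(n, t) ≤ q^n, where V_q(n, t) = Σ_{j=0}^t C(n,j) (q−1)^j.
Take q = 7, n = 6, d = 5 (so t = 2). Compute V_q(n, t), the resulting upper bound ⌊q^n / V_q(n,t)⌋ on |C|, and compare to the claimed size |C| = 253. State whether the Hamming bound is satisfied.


V_q(n, t) = 577, q^n = 117649, Hamming bound = 203, |C| = 253 > bound (violated).

Step 1: Compute V_q(n, t) = Σ_{j=0}^2 C(n, j) (q−1)^j.
  j = 0: C(6,0)·(6)^0 = 1·1 = 1.
  j = 1: C(6,1)·(6)^1 = 6·6 = 36.
  j = 2: C(6,2)·(6)^2 = 15·36 = 540.
  V_q(n, t) = 1 + 36 + 540 = 577.
Step 2: q^n = 7^6 = 117649.
Step 3: Hamming bound ⌊q^n / V_q(n,t)⌋ = ⌊117649/577⌋ = 203.
Step 4: Compare |C| = 253 to 203: violated.
The claimed |C| lies above the Hamming bound, so no 7-ary code of length 6 with d ≥ 5 can have 253 codewords.


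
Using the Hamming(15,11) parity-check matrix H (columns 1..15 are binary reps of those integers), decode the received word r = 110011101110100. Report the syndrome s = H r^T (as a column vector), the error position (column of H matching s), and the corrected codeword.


s = (0, 0, 1, 0)^T, error position = 2, corrected codeword c = 100011101110100

Compute s = H r^T mod 2 one row at a time:
  s_1 = 0 + 1 + 1 + 1 + 0 + 1 + 0 + 0 = 4 ≡ 0 (mod 2).
  s_2 = 0 + 1 + 1 + 1 + 0 + 1 + 0 + 0 = 4 ≡ 0 (mod 2).
  s_3 = 1 + 0 + 1 + 1 + 1 + 1 + 0 + 0 = 5 ≡ 1 (mod 2).
  s_4 = 1 + 0 + 1 + 1 + 1 + 1 + 1 + 0 = 6 ≡ 0 (mod 2).
s = (0, 0, 1, 0)^T — this equals column 2 of H (binary 0010), so error is at position 2.
Correct: flip bit 2 of r = 110011101110100 to get c = 100011101110100.


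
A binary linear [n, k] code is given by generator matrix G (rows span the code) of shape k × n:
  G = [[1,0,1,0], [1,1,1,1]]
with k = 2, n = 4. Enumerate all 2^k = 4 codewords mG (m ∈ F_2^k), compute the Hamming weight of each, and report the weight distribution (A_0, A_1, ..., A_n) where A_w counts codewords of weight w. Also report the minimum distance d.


Weight distribution: A_0 = 1, A_2 = 2, A_4 = 1. Minimum distance d = 2.

Enumerate all 2^2 = 4 messages m ∈ F_2^2.
For each, compute codeword c = mG in F_2^4, then tally its weight.
  m = 00 → c = 0000, weight = 0.
  m = 10 → c = 1010, weight = 2.
  m = 01 → c = 1111, weight = 4.
  m = 11 → c = 0101, weight = 2.
Tally weights:
  weight 0: 1 codewords.
  weight 2: 2 codewords.
  weight 4: 1 codewords.
Minimum distance d = smallest w > 0 with A_w > 0 = 2.
Sanity: Σ A_w = 4 = 2^2 = 4 ✓.


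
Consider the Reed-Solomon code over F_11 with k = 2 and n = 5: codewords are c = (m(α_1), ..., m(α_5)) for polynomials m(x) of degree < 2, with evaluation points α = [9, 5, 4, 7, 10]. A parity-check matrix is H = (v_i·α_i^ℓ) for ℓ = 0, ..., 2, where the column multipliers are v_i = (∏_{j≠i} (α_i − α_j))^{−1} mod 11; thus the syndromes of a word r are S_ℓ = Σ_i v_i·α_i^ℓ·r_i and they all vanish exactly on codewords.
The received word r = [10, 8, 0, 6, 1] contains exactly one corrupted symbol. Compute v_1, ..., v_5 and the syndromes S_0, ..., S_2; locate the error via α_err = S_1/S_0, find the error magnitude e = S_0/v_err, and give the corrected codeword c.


S = (7, 2, 10), error at position 2, error magnitude e = 6, c = [10, 2, 0, 6, 1].

Step 1: column multipliers v_i = (∏_{j≠i}(α_i − α_j))^{−1} mod 11.
  i = 1 (α = 9): (9−5)(9−4)(9−7)(9−10) = 4·5·2·(−1) = −40 ≡ 4, so v_1 = 4^{−1} = 3 (mod 11).
  i = 2 (α = 5): (5−9)(5−4)(5−7)(5−10) = (−4)·1·(−2)·(−5) = −40 ≡ 4, so v_2 = 4^{−1} = 3 (mod 11).
  i = 3 (α = 4): (4−9)(4−5)(4−7)(4−10) = (−5)·(−1)·(−3)·(−6) = 90 ≡ 2, so v_3 = 2^{−1} = 6 (mod 11).
  i = 4 (α = 7): (7−9)(7−5)(7−4)(7−10) = (−2)·2·3·(−3) = 36 ≡ 3, so v_4 = 3^{−1} = 4 (mod 11).
  i = 5 (α = 10): (10−9)(10−5)(10−4)(10−7) = 1·5·6·3 = 90 ≡ 2, so v_5 = 2^{−1} = 6 (mod 11).
  v = [3, 3, 6, 4, 6].
Step 2: syndromes of r = [10, 8, 0, 6, 1] (all sums mod 11).
  S_0 = Σ v_i r_i = 3·10 + 3·8 + 6·0 + 4·6 + 6·1 = 84 ≡ 7.
  S_1 = Σ v_i α_i r_i = 3·9·10 + 3·5·8 + 6·4·0 + 4·7·6 + 6·10·1 = 618 ≡ 2.
  α_i^2 mod 11 = [4, 3, 5, 5, 1].
  S_2 = Σ v_i α_i^2 r_i = 3·4·10 + 3·3·8 + 6·5·0 + 4·5·6 + 6·1·1 = 318 ≡ 10.
  S = (7, 2, 10) ≠ 0, so r is not a codeword (an error is present).
Step 3: locate the error. For a single error e at position i, S_ℓ = v_i·e·α_i^ℓ, so α_err = S_1/S_0.
  S_0^{−1} = 7^{−1} = 8 (mod 11), so α_err = 2·8 = 16 ≡ 5 = α_2. Error position i = 2.
  Consistency check: S_2/S_1 = 10·6 = 60 ≡ 5 = α_err ✓ (single-error assumption holds).
Step 4: error magnitude e = S_0/v_2 = S_0·∏_{j≠2}(α_2 − α_j) = 7·4 = 28 ≡ 6 (mod 11).
Step 5: correct position 2: c_2 = r_2 − e = 8 − 6 ≡ 2 (mod 11). Hence c = [10, 2, 0, 6, 1].
  Check: interpolating c through the α_i gives m(x) = 3 + 2·x (degree < 2) with m(α_i) = c_i for every i, so c is indeed a codeword.


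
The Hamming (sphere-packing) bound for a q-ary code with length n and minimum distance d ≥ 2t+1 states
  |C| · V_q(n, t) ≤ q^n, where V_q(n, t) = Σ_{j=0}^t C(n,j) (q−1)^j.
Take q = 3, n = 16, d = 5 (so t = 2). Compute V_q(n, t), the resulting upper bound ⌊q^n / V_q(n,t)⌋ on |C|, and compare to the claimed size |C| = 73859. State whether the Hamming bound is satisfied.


V_q(n, t) = 513, q^n = 43046721, Hamming bound = 83911, |C| = 73859 ≤ bound (satisfied).

Step 1: Compute V_q(n, t) = Σ_{j=0}^2 C(n, j) (q−1)^j.
  j = 0: C(16,0)·(2)^0 = 1·1 = 1.
  j = 1: C(16,1)·(2)^1 = 16·2 = 32.
  j = 2: C(16,2)·(2)^2 = 120·4 = 480.
  V_q(n, t) = 1 + 32 + 480 = 513.
Step 2: q^n = 3^16 = 43046721.
Step 3: Hamming bound ⌊q^n / V_q(n,t)⌋ = ⌊43046721/513⌋ = 83911.
Step 4: Compare |C| = 73859 to 83911: satisfied.
The claimed |C| lies below the Hamming bound.


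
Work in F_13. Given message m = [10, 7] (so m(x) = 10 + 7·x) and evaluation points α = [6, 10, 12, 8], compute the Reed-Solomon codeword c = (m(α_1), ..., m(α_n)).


c = [0, 2, 3, 1]

Message polynomial: m(x) = 10 + 7·x (mod 13).
For each evaluation point α_i, compute m(α_i) mod 13:
  α_1 = 6: Horner steps 7 → 0, so m(6) = 0.
  α_2 = 10: Horner steps 7 → 2, so m(10) = 2.
  α_3 = 12: Horner steps 7 → 3, so m(12) = 3.
  α_4 = 8: Horner steps 7 → 1, so m(8) = 1.
Codeword c = [0, 2, 3, 1] ∈ F_13^4.


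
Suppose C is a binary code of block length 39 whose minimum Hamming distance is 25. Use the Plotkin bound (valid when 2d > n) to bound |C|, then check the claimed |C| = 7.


Plotkin bound M ≤ 4; given |C| = 7 > bound (violated).

Check applicability: 2d = 50, n = 39.
2d − n = 11 > 0, so Plotkin applies.
Compute d/(2d−n) = 25/11 ≈ 2.2727.
⌊d/(2d−n)⌋ = 2.
Plotkin bound: M ≤ 2·2 = 4.
Given |C| = 7, check: VIOLATED.
This |C| is above the Plotkin bound, so no binary code with n = 39, d = 25 and 7 codewords exists.


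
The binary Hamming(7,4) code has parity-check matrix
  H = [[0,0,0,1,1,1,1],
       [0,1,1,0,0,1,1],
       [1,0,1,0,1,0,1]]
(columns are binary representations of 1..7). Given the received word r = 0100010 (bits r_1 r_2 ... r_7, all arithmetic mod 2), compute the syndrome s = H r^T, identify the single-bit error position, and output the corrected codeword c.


s = (1, 0, 0)^T, error position = 4, corrected codeword c = 0101010

Compute s = H r^T mod 2 one row at a time:
  s_1 = 0 + 0 + 1 + 0 = 1 ≡ 1 (mod 2).
  s_2 = 1 + 0 + 1 + 0 = 2 ≡ 0 (mod 2).
  s_3 = 0 + 0 + 0 + 0 = 0 ≡ 0 (mod 2).
s = (1, 0, 0)^T — this equals column 4 of H (binary 100), so error is at position 4.
Correct: flip bit 4 of r = 0100010 to get c = 0101010.


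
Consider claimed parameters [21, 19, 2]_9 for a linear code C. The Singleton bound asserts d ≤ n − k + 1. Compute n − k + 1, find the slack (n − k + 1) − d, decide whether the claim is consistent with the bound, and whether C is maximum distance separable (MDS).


Singleton RHS = n − k + 1 = 3, slack = 1, bound satisfied, not MDS.

Singleton bound: d ≤ n − k + 1.
Here n = 21, k = 19, so n − k + 1 = 3.
Given d = 2, check d ≤ 3: YES.
Slack = (n − k + 1) − d = 1.
The code is NOT MDS (slack = 1 > 0).
Description: the claimed parameters are [21, 19, 2]_9; such a code would be non-MDS.


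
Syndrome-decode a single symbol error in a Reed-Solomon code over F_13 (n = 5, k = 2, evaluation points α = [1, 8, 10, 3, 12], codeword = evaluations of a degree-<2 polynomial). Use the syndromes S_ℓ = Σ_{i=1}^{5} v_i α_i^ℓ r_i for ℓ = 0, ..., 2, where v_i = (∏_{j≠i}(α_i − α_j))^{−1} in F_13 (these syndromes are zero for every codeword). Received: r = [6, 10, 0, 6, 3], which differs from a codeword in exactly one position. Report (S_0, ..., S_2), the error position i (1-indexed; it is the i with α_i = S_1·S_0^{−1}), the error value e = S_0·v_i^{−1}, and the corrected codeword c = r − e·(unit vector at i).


S = (7, 8, 11), error at position 4, error magnitude e = 10, c = [6, 10, 0, 9, 3].

Step 1: column multipliers v_i = (∏_{j≠i}(α_i − α_j))^{−1} mod 13.
  i = 1 (α = 1): (1−8)(1−10)(1−3)(1−12) = (−7)·(−9)·(−2)·(−11) = 1386 ≡ 8, so v_1 = 8^{−1} = 5 (mod 13).
  i = 2 (α = 8): (8−1)(8−10)(8−3)(8−12) = 7·(−2)·5·(−4) = 280 ≡ 7, so v_2 = 7^{−1} = 2 (mod 13).
  i = 3 (α = 10): (10−1)(10−8)(10−3)(10−12) = 9·2·7·(−2) = −252 ≡ 8, so v_3 = 8^{−1} = 5 (mod 13).
  i = 4 (α = 3): (3−1)(3−8)(3−10)(3−12) = 2·(−5)·(−7)·(−9) = −630 ≡ 7, so v_4 = 7^{−1} = 2 (mod 13).
  i = 5 (α = 12): (12−1)(12−8)(12−10)(12−3) = 11·4·2·9 = 792 ≡ 12, so v_5 = 12^{−1} = 12 (mod 13).
  v = [5, 2, 5, 2, 12].
Step 2: syndromes of r = [6, 10, 0, 6, 3] (all sums mod 13).
  S_0 = Σ v_i r_i = 5·6 + 2·10 + 5·0 + 2·6 + 12·3 = 98 ≡ 7.
  S_1 = Σ v_i α_i r_i = 5·1·6 + 2·8·10 + 5·10·0 + 2·3·6 + 12·12·3 = 658 ≡ 8.
  α_i^2 mod 13 = [1, 12, 9, 9, 1].
  S_2 = Σ v_i α_i^2 r_i = 5·1·6 + 2·12·10 + 5·9·0 + 2·9·6 + 12·1·3 = 414 ≡ 11.
  S = (7, 8, 11) ≠ 0, so r is not a codeword (an error is present).
Step 3: locate the error. For a single error e at position i, S_ℓ = v_i·e·α_i^ℓ, so α_err = S_1/S_0.
  S_0^{−1} = 7^{−1} = 2 (mod 13), so α_err = 8·2 = 16 ≡ 3 = α_4. Error position i = 4.
  Consistency check: S_2/S_1 = 11·5 = 55 ≡ 3 = α_err ✓ (single-error assumption holds).
Step 4: error magnitude e = S_0/v_4 = S_0·∏_{j≠4}(α_4 − α_j) = 7·7 = 49 ≡ 10 (mod 13).
Step 5: correct position 4: c_4 = r_4 − e = 6 − 10 ≡ 9 (mod 13). Hence c = [6, 10, 0, 9, 3].
  Check: interpolating c through the α_i gives m(x) = 11 + 8·x (degree < 2) with m(α_i) = c_i for every i, so c is indeed a codeword.


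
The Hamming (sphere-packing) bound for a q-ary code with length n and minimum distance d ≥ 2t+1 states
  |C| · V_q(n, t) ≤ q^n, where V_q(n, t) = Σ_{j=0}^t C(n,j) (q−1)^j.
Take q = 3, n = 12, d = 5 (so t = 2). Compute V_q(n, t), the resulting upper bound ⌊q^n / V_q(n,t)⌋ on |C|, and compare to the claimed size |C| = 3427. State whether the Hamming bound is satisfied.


V_q(n, t) = 289, q^n = 531441, Hamming bound = 1838, |C| = 3427 > bound (violated).

Step 1: Compute V_q(n, t) = Σ_{j=0}^2 C(n, j) (q−1)^j.
  j = 0: C(12,0)·(2)^0 = 1·1 = 1.
  j = 1: C(12,1)·(2)^1 = 12·2 = 24.
  j = 2: C(12,2)·(2)^2 = 66·4 = 264.
  V_q(n, t) = 1 + 24 + 264 = 289.
Step 2: q^n = 3^12 = 531441.
Step 3: Hamming bound ⌊q^n / V_q(n,t)⌋ = ⌊531441/289⌋ = 1838.
Step 4: Compare |C| = 3427 to 1838: violated.
The claimed |C| lies above the Hamming bound, so no 3-ary code of length 12 with d ≥ 5 can have 3427 codewords.


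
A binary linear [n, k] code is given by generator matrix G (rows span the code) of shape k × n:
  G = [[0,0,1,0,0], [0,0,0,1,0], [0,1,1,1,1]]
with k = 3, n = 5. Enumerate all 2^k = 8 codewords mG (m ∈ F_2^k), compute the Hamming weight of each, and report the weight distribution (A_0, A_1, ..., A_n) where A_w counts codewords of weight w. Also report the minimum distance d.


Weight distribution: A_0 = 1, A_1 = 2, A_2 = 2, A_3 = 2, A_4 = 1. Minimum distance d = 1.

Enumerate all 2^3 = 8 messages m ∈ F_2^3.
For each, compute codeword c = mG in F_2^5, then tally its weight.
  m = 000 → c = 00000, weight = 0.
  m = 100 → c = 00100, weight = 1.
  m = 010 → c = 00010, weight = 1.
  m = 110 → c = 00110, weight = 2.
  m = 001 → c = 01111, weight = 4.
  m = 101 → c = 01011, weight = 3.
  m = 011 → c = 01101, weight = 3.
  m = 111 → c = 01001, weight = 2.
Tally weights:
  weight 0: 1 codewords.
  weight 1: 2 codewords.
  weight 2: 2 codewords.
  weight 3: 2 codewords.
  weight 4: 1 codewords.
Minimum distance d = smallest w > 0 with A_w > 0 = 1.
Sanity: Σ A_w = 8 = 2^3 = 8 ✓.


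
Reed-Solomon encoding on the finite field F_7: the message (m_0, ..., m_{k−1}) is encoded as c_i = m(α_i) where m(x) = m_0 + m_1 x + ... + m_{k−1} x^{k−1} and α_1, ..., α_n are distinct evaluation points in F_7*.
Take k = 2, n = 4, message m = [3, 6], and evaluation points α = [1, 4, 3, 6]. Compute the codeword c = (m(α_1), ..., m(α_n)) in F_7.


c = [2, 6, 0, 4]

Message polynomial: m(x) = 3 + 6·x (mod 7).
For each evaluation point α_i, compute m(α_i) mod 7:
  α_1 = 1: Horner steps 6 → 2, so m(1) = 2.
  α_2 = 4: Horner steps 6 → 6, so m(4) = 6.
  α_3 = 3: Horner steps 6 → 0, so m(3) = 0.
  α_4 = 6: Horner steps 6 → 4, so m(6) = 4.
Codeword c = [2, 6, 0, 4] ∈ F_7^4.


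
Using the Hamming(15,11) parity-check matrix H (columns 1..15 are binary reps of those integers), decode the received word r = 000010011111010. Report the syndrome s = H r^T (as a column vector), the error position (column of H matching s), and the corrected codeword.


s = (0, 1, 1, 1)^T, error position = 7, corrected codeword c = 000010111111010

Compute s = H r^T mod 2 one row at a time:
  s_1 = 1 + 1 + 1 + 1 + 1 + 0 + 1 + 0 = 6 ≡ 0 (mod 2).
  s_2 = 0 + 1 + 0 + 0 + 1 + 0 + 1 + 0 = 3 ≡ 1 (mod 2).
  s_3 = 0 + 0 + 0 + 0 + 1 + 1 + 1 + 0 = 3 ≡ 1 (mod 2).
  s_4 = 0 + 0 + 1 + 0 + 1 + 1 + 0 + 0 = 3 ≡ 1 (mod 2).
s = (0, 1, 1, 1)^T — this equals column 7 of H (binary 0111), so error is at position 7.
Correct: flip bit 7 of r = 000010011111010 to get c = 000010111111010.


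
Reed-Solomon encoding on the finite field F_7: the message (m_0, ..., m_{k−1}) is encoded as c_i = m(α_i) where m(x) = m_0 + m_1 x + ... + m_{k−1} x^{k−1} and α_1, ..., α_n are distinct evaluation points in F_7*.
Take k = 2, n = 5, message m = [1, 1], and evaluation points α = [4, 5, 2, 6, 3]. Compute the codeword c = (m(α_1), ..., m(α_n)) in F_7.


c = [5, 6, 3, 0, 4]

Message polynomial: m(x) = 1 + 1·x (mod 7).
For each evaluation point α_i, compute m(α_i) mod 7:
  α_1 = 4: Horner steps 1 → 5, so m(4) = 5.
  α_2 = 5: Horner steps 1 → 6, so m(5) = 6.
  α_3 = 2: Horner steps 1 → 3, so m(2) = 3.
  α_4 = 6: Horner steps 1 → 0, so m(6) = 0.
  α_5 = 3: Horner steps 1 → 4, so m(3) = 4.
Codeword c = [5, 6, 3, 0, 4] ∈ F_7^5.


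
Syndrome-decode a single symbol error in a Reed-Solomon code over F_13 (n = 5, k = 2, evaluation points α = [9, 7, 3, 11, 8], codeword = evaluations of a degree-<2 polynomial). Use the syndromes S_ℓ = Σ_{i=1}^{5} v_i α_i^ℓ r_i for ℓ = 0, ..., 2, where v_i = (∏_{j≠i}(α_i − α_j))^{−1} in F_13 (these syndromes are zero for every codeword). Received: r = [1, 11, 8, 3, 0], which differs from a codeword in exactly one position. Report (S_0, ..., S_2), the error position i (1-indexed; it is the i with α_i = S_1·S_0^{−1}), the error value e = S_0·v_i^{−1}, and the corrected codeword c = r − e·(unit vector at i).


S = (11, 12, 6), error at position 2, error magnitude e = 12, c = [1, 12, 8, 3, 0].

Step 1: column multipliers v_i = (∏_{j≠i}(α_i − α_j))^{−1} mod 13.
  i = 1 (α = 9): (9−7)(9−3)(9−11)(9−8) = 2·6·(−2)·1 = −24 ≡ 2, so v_1 = 2^{−1} = 7 (mod 13).
  i = 2 (α = 7): (7−9)(7−3)(7−11)(7−8) = (−2)·4·(−4)·(−1) = −32 ≡ 7, so v_2 = 7^{−1} = 2 (mod 13).
  i = 3 (α = 3): (3−9)(3−7)(3−11)(3−8) = (−6)·(−4)·(−8)·(−5) = 960 ≡ 11, so v_3 = 11^{−1} = 6 (mod 13).
  i = 4 (α = 11): (11−9)(11−7)(11−3)(11−8) = 2·4·8·3 = 192 ≡ 10, so v_4 = 10^{−1} = 4 (mod 13).
  i = 5 (α = 8): (8−9)(8−7)(8−3)(8−11) = (−1)·1·5·(−3) = 15 ≡ 2, so v_5 = 2^{−1} = 7 (mod 13).
  v = [7, 2, 6, 4, 7].
Step 2: syndromes of r = [1, 11, 8, 3, 0] (all sums mod 13).
  S_0 = Σ v_i r_i = 7·1 + 2·11 + 6·8 + 4·3 + 7·0 = 89 ≡ 11.
  S_1 = Σ v_i α_i r_i = 7·9·1 + 2·7·11 + 6·3·8 + 4·11·3 + 7·8·0 = 493 ≡ 12.
  α_i^2 mod 13 = [3, 10, 9, 4, 12].
  S_2 = Σ v_i α_i^2 r_i = 7·3·1 + 2·10·11 + 6·9·8 + 4·4·3 + 7·12·0 = 721 ≡ 6.
  S = (11, 12, 6) ≠ 0, so r is not a codeword (an error is present).
Step 3: locate the error. For a single error e at position i, S_ℓ = v_i·e·α_i^ℓ, so α_err = S_1/S_0.
  S_0^{−1} = 11^{−1} = 6 (mod 13), so α_err = 12·6 = 72 ≡ 7 = α_2. Error position i = 2.
  Consistency check: S_2/S_1 = 6·12 = 72 ≡ 7 = α_err ✓ (single-error assumption holds).
Step 4: error magnitude e = S_0/v_2 = S_0·∏_{j≠2}(α_2 − α_j) = 11·7 = 77 ≡ 12 (mod 13).
Step 5: correct position 2: c_2 = r_2 − e = 11 − 12 ≡ 12 (mod 13). Hence c = [1, 12, 8, 3, 0].
  Check: interpolating c through the α_i gives m(x) = 5 + 1·x (degree < 2) with m(α_i) = c_i for every i, so c is indeed a codeword.


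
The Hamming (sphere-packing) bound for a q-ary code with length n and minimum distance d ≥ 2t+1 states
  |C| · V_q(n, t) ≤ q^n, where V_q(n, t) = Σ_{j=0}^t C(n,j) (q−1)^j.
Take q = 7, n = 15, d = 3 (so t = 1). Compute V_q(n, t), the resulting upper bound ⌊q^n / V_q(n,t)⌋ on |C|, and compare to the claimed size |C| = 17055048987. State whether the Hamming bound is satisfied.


V_q(n, t) = 91, q^n = 4747561509943, Hamming bound = 52171005603, |C| = 17055048987 ≤ bound (satisfied).

Step 1: Compute V_q(n, t) = Σ_{j=0}^1 C(n, j) (q−1)^j.
  j = 0: C(15,0)·(6)^0 = 1·1 = 1.
  j = 1: C(15,1)·(6)^1 = 15·6 = 90.
  V_q(n, t) = 1 + 90 = 91.
Step 2: q^n = 7^15 = 4747561509943.
Step 3: Hamming bound ⌊q^n / V_q(n,t)⌋ = ⌊4747561509943/91⌋ = 52171005603.
Step 4: Compare |C| = 17055048987 to 52171005603: satisfied.
The claimed |C| lies below the Hamming bound.


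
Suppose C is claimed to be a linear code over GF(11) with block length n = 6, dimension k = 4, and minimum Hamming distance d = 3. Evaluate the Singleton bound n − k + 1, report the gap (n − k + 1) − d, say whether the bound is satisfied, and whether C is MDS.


Singleton RHS = n − k + 1 = 3, slack = 0, bound satisfied, MDS.

Singleton bound: d ≤ n − k + 1.
Here n = 6, k = 4, so n − k + 1 = 3.
Given d = 3, check d ≤ 3: YES.
Slack = (n − k + 1) − d = 0.
The code is MDS (slack = 0).
Description: the claimed parameters are [6, 4, 3]_11; such a code would be MDS (meets Singleton bound).


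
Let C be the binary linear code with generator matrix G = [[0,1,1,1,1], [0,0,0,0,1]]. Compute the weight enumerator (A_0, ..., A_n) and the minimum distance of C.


Weight distribution: A_0 = 1, A_1 = 1, A_3 = 1, A_4 = 1. Minimum distance d = 1.

Enumerate all 2^2 = 4 messages m ∈ F_2^2.
For each, compute codeword c = mG in F_2^5, then tally its weight.
  m = 00 → c = 00000, weight = 0.
  m = 10 → c = 01111, weight = 4.
  m = 01 → c = 00001, weight = 1.
  m = 11 → c = 01110, weight = 3.
Tally weights:
  weight 0: 1 codewords.
  weight 1: 1 codewords.
  weight 3: 1 codewords.
  weight 4: 1 codewords.
Minimum distance d = smallest w > 0 with A_w > 0 = 1.
Sanity: Σ A_w = 4 = 2^2 = 4 ✓.


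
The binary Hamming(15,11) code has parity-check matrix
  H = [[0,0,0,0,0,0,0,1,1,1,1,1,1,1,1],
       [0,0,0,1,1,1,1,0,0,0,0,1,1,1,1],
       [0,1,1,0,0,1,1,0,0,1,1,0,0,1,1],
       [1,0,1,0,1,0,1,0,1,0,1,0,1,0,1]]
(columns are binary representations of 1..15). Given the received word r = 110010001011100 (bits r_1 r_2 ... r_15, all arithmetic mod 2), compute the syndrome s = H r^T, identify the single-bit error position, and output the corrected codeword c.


s = (0, 1, 0, 1)^T, error position = 5, corrected codeword c = 110000001011100

Compute s = H r^T mod 2 one row at a time:
  s_1 = 0 + 1 + 0 + 1 + 1 + 1 + 0 + 0 = 4 ≡ 0 (mod 2).
  s_2 = 0 + 1 + 0 + 0 + 1 + 1 + 0 + 0 = 3 ≡ 1 (mod 2).
  s_3 = 1 + 0 + 0 + 0 + 0 + 1 + 0 + 0 = 2 ≡ 0 (mod 2).
  s_4 = 1 + 0 + 1 + 0 + 1 + 1 + 1 + 0 = 5 ≡ 1 (mod 2).
s = (0, 1, 0, 1)^T — this equals column 5 of H (binary 0101), so error is at position 5.
Correct: flip bit 5 of r = 110010001011100 to get c = 110000001011100.


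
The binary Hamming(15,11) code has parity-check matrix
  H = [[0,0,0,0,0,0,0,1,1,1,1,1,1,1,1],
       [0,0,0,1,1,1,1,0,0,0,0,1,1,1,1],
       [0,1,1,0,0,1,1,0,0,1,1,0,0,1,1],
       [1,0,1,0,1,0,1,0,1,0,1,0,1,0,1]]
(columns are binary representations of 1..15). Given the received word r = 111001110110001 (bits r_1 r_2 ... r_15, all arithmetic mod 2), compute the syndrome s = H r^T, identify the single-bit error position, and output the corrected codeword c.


s = (0, 1, 1, 1)^T, error position = 7, corrected codeword c = 111001010110001

Compute s = H r^T mod 2 one row at a time:
  s_1 = 1 + 0 + 1 + 1 + 0 + 0 + 0 + 1 = 4 ≡ 0 (mod 2).
  s_2 = 0 + 0 + 1 + 1 + 0 + 0 + 0 + 1 = 3 ≡ 1 (mod 2).
  s_3 = 1 + 1 + 1 + 1 + 1 + 1 + 0 + 1 = 7 ≡ 1 (mod 2).
  s_4 = 1 + 1 + 0 + 1 + 0 + 1 + 0 + 1 = 5 ≡ 1 (mod 2).
s = (0, 1, 1, 1)^T — this equals column 7 of H (binary 0111), so error is at position 7.
Correct: flip bit 7 of r = 111001110110001 to get c = 111001010110001.


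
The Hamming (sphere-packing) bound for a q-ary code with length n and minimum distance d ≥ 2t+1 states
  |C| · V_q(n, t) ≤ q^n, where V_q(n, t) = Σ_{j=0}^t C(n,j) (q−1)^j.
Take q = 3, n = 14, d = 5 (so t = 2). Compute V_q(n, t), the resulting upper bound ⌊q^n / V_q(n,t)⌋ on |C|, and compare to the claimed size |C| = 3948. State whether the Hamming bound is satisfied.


V_q(n, t) = 393, q^n = 4782969, Hamming bound = 12170, |C| = 3948 ≤ bound (satisfied).

Step 1: Compute V_q(n, t) = Σ_{j=0}^2 C(n, j) (q−1)^j.
  j = 0: C(14,0)·(2)^0 = 1·1 = 1.
  j = 1: C(14,1)·(2)^1 = 14·2 = 28.
  j = 2: C(14,2)·(2)^2 = 91·4 = 364.
  V_q(n, t) = 1 + 28 + 364 = 393.
Step 2: q^n = 3^14 = 4782969.
Step 3: Hamming bound ⌊q^n / V_q(n,t)⌋ = ⌊4782969/393⌋ = 12170.
Step 4: Compare |C| = 3948 to 12170: satisfied.
The claimed |C| lies below the Hamming bound.


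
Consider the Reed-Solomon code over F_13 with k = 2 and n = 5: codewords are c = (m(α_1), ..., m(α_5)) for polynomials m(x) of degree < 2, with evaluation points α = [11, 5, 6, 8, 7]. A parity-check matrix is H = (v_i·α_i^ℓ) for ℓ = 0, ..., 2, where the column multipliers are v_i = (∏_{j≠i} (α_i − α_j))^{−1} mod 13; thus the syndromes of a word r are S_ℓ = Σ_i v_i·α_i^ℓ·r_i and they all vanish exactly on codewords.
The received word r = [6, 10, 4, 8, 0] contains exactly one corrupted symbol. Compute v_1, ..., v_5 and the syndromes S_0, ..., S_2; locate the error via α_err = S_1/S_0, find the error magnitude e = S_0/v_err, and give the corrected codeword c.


S = (4, 11, 1), error at position 3, error magnitude e = 12, c = [6, 10, 5, 8, 0].

Step 1: column multipliers v_i = (∏_{j≠i}(α_i − α_j))^{−1} mod 13.
  i = 1 (α = 11): (11−5)(11−6)(11−8)(11−7) = 6·5·3·4 = 360 ≡ 9, so v_1 = 9^{−1} = 3 (mod 13).
  i = 2 (α = 5): (5−11)(5−6)(5−8)(5−7) = (−6)·(−1)·(−3)·(−2) = 36 ≡ 10, so v_2 = 10^{−1} = 4 (mod 13).
  i = 3 (α = 6): (6−11)(6−5)(6−8)(6−7) = (−5)·1·(−2)·(−1) = −10 ≡ 3, so v_3 = 3^{−1} = 9 (mod 13).
  i = 4 (α = 8): (8−11)(8−5)(8−6)(8−7) = (−3)·3·2·1 = −18 ≡ 8, so v_4 = 8^{−1} = 5 (mod 13).
  i = 5 (α = 7): (7−11)(7−5)(7−6)(7−8) = (−4)·2·1·(−1) = 8 ≡ 8, so v_5 = 8^{−1} = 5 (mod 13).
  v = [3, 4, 9, 5, 5].
Step 2: syndromes of r = [6, 10, 4, 8, 0] (all sums mod 13).
  S_0 = Σ v_i r_i = 3·6 + 4·10 + 9·4 + 5·8 + 5·0 = 134 ≡ 4.
  S_1 = Σ v_i α_i r_i = 3·11·6 + 4·5·10 + 9·6·4 + 5·8·8 + 5·7·0 = 934 ≡ 11.
  α_i^2 mod 13 = [4, 12, 10, 12, 10].
  S_2 = Σ v_i α_i^2 r_i = 3·4·6 + 4·12·10 + 9·10·4 + 5·12·8 + 5·10·0 = 1392 ≡ 1.
  S = (4, 11, 1) ≠ 0, so r is not a codeword (an error is present).
Step 3: locate the error. For a single error e at position i, S_ℓ = v_i·e·α_i^ℓ, so α_err = S_1/S_0.
  S_0^{−1} = 4^{−1} = 10 (mod 13), so α_err = 11·10 = 110 ≡ 6 = α_3. Error position i = 3.
  Consistency check: S_2/S_1 = 1·6 = 6 ≡ 6 = α_err ✓ (single-error assumption holds).
Step 4: error magnitude e = S_0/v_3 = S_0·∏_{j≠3}(α_3 − α_j) = 4·3 = 12 ≡ 12 (mod 13).
Step 5: correct position 3: c_3 = r_3 − e = 4 − 12 ≡ 5 (mod 13). Hence c = [6, 10, 5, 8, 0].
  Check: interpolating c through the α_i gives m(x) = 9 + 8·x (degree < 2) with m(α_i) = c_i for every i, so c is indeed a codeword.


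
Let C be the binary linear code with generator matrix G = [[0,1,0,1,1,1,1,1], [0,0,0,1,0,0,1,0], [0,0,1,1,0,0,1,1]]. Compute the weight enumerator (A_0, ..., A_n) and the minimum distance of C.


Weight distribution: A_0 = 1, A_2 = 2, A_4 = 3, A_6 = 2. Minimum distance d = 2.

Enumerate all 2^3 = 8 messages m ∈ F_2^3.
For each, compute codeword c = mG in F_2^8, then tally its weight.
  m = 000 → c = 00000000, weight = 0.
  m = 100 → c = 01011111, weight = 6.
  m = 010 → c = 00010010, weight = 2.
  m = 110 → c = 01001101, weight = 4.
  m = 001 → c = 00110011, weight = 4.
  m = 101 → c = 01101100, weight = 4.
  m = 011 → c = 00100001, weight = 2.
  m = 111 → c = 01111110, weight = 6.
Tally weights:
  weight 0: 1 codewords.
  weight 2: 2 codewords.
  weight 4: 3 codewords.
  weight 6: 2 codewords.
Minimum distance d = smallest w > 0 with A_w > 0 = 2.
Sanity: Σ A_w = 8 = 2^3 = 8 ✓.


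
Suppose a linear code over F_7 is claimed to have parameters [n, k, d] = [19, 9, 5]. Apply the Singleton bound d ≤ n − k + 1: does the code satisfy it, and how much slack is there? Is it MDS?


Singleton RHS = n − k + 1 = 11, slack = 6, bound satisfied, not MDS.

Singleton bound: d ≤ n − k + 1.
Here n = 19, k = 9, so n − k + 1 = 11.
Given d = 5, check d ≤ 11: YES.
Slack = (n − k + 1) − d = 6.
The code is NOT MDS (slack = 6 > 0).
Description: the claimed parameters are [19, 9, 5]_7; such a code would be non-MDS.


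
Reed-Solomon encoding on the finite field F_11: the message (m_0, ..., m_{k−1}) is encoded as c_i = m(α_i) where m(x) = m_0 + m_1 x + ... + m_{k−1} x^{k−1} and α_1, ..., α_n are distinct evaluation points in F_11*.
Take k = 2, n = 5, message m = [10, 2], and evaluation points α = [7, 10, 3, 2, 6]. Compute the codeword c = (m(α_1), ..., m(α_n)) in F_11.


c = [2, 8, 5, 3, 0]

Message polynomial: m(x) = 10 + 2·x (mod 11).
For each evaluation point α_i, compute m(α_i) mod 11:
  α_1 = 7: Horner steps 2 → 2, so m(7) = 2.
  α_2 = 10: Horner steps 2 → 8, so m(10) = 8.
  α_3 = 3: Horner steps 2 → 5, so m(3) = 5.
  α_4 = 2: Horner steps 2 → 3, so m(2) = 3.
  α_5 = 6: Horner steps 2 → 0, so m(6) = 0.
Codeword c = [2, 8, 5, 3, 0] ∈ F_11^5.


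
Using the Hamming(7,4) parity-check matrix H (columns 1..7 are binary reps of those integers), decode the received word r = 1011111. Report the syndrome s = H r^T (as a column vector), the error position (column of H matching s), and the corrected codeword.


s = (0, 1, 0)^T, error position = 2, corrected codeword c = 1111111

Compute s = H r^T mod 2 one row at a time:
  s_1 = 1 + 1 + 1 + 1 = 4 ≡ 0 (mod 2).
  s_2 = 0 + 1 + 1 + 1 = 3 ≡ 1 (mod 2).
  s_3 = 1 + 1 + 1 + 1 = 4 ≡ 0 (mod 2).
s = (0, 1, 0)^T — this equals column 2 of H (binary 010), so error is at position 2.
Correct: flip bit 2 of r = 1011111 to get c = 1111111.


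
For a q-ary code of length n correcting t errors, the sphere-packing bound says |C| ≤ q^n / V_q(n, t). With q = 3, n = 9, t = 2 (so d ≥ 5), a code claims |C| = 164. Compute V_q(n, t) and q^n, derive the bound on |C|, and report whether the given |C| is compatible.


V_q(n, t) = 163, q^n = 19683, Hamming bound = 120, |C| = 164 > bound (violated).

Step 1: Compute V_q(n, t) = Σ_{j=0}^2 C(n, j) (q−1)^j.
  j = 0: C(9,0)·(2)^0 = 1·1 = 1.
  j = 1: C(9,1)·(2)^1 = 9·2 = 18.
  j = 2: C(9,2)·(2)^2 = 36·4 = 144.
  V_q(n, t) = 1 + 18 + 144 = 163.
Step 2: q^n = 3^9 = 19683.
Step 3: Hamming bound ⌊q^n / V_q(n,t)⌋ = ⌊19683/163⌋ = 120.
Step 4: Compare |C| = 164 to 120: violated.
The claimed |C| lies above the Hamming bound, so no 3-ary code of length 9 with d ≥ 5 can have 164 codewords.


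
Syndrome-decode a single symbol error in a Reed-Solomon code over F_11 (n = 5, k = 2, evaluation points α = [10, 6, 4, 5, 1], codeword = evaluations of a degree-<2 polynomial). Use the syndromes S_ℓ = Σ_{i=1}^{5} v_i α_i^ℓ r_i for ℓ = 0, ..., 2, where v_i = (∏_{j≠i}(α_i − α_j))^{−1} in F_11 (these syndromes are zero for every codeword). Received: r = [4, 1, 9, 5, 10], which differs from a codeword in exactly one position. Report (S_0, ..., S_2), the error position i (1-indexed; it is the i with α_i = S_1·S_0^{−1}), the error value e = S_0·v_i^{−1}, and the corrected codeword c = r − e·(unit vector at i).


S = (4, 7, 4), error at position 1, error magnitude e = 8, c = [7, 1, 9, 5, 10].

Step 1: column multipliers v_i = (∏_{j≠i}(α_i − α_j))^{−1} mod 11.
  i = 1 (α = 10): (10−6)(10−4)(10−5)(10−1) = 4·6·5·9 = 1080 ≡ 2, so v_1 = 2^{−1} = 6 (mod 11).
  i = 2 (α = 6): (6−10)(6−4)(6−5)(6−1) = (−4)·2·1·5 = −40 ≡ 4, so v_2 = 4^{−1} = 3 (mod 11).
  i = 3 (α = 4): (4−10)(4−6)(4−5)(4−1) = (−6)·(−2)·(−1)·3 = −36 ≡ 8, so v_3 = 8^{−1} = 7 (mod 11).
  i = 4 (α = 5): (5−10)(5−6)(5−4)(5−1) = (−5)·(−1)·1·4 = 20 ≡ 9, so v_4 = 9^{−1} = 5 (mod 11).
  i = 5 (α = 1): (1−10)(1−6)(1−4)(1−5) = (−9)·(−5)·(−3)·(−4) = 540 ≡ 1, so v_5 = 1^{−1} = 1 (mod 11).
  v = [6, 3, 7, 5, 1].
Step 2: syndromes of r = [4, 1, 9, 5, 10] (all sums mod 11).
  S_0 = Σ v_i r_i = 6·4 + 3·1 + 7·9 + 5·5 + 1·10 = 125 ≡ 4.
  S_1 = Σ v_i α_i r_i = 6·10·4 + 3·6·1 + 7·4·9 + 5·5·5 + 1·1·10 = 645 ≡ 7.
  α_i^2 mod 11 = [1, 3, 5, 3, 1].
  S_2 = Σ v_i α_i^2 r_i = 6·1·4 + 3·3·1 + 7·5·9 + 5·3·5 + 1·1·10 = 433 ≡ 4.
  S = (4, 7, 4) ≠ 0, so r is not a codeword (an error is present).
Step 3: locate the error. For a single error e at position i, S_ℓ = v_i·e·α_i^ℓ, so α_err = S_1/S_0.
  S_0^{−1} = 4^{−1} = 3 (mod 11), so α_err = 7·3 = 21 ≡ 10 = α_1. Error position i = 1.
  Consistency check: S_2/S_1 = 4·8 = 32 ≡ 10 = α_err ✓ (single-error assumption holds).
Step 4: error magnitude e = S_0/v_1 = S_0·∏_{j≠1}(α_1 − α_j) = 4·2 = 8 ≡ 8 (mod 11).
Step 5: correct position 1: c_1 = r_1 − e = 4 − 8 ≡ 7 (mod 11). Hence c = [7, 1, 9, 5, 10].
  Check: interpolating c through the α_i gives m(x) = 3 + 7·x (degree < 2) with m(α_i) = c_i for every i, so c is indeed a codeword.


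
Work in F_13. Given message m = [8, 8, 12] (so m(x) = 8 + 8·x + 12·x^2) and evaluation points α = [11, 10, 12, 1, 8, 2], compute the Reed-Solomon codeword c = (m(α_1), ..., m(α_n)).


c = [1, 1, 12, 2, 8, 7]

Message polynomial: m(x) = 8 + 8·x + 12·x^2 (mod 13).
For each evaluation point α_i, compute m(α_i) mod 13:
  α_1 = 11: Horner steps 12 → 10 → 1, so m(11) = 1.
  α_2 = 10: Horner steps 12 → 11 → 1, so m(10) = 1.
  α_3 = 12: Horner steps 12 → 9 → 12, so m(12) = 12.
  α_4 = 1: Horner steps 12 → 7 → 2, so m(1) = 2.
  α_5 = 8: Horner steps 12 → 0 → 8, so m(8) = 8.
  α_6 = 2: Horner steps 12 → 6 → 7, so m(2) = 7.
Codeword c = [1, 1, 12, 2, 8, 7] ∈ F_13^6.


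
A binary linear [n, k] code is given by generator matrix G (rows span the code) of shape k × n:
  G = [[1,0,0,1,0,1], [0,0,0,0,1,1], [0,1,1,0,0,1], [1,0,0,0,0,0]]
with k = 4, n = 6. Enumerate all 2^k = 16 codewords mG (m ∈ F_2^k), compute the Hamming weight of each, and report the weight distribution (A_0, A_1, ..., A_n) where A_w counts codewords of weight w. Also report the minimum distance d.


Weight distribution: A_0 = 1, A_1 = 1, A_2 = 3, A_3 = 6, A_4 = 3, A_5 = 1, A_6 = 1. Minimum distance d = 1.

Enumerate all 2^4 = 16 messages m ∈ F_2^4.
For each, compute codeword c = mG in F_2^6, then tally its weight.
  m = 0000 → c = 000000, weight = 0.
  m = 1000 → c = 100101, weight = 3.
  m = 0100 → c = 000011, weight = 2.
  m = 1100 → c = 100110, weight = 3.
  m = 0010 → c = 011001, weight = 3.
  m = 1010 → c = 111100, weight = 4.
  m = 0110 → c = 011010, weight = 3.
  m = 1110 → c = 111111, weight = 6.
  m = 0001 → c = 100000, weight = 1.
  m = 1001 → c = 000101, weight = 2.
  m = 0101 → c = 100011, weight = 3.
  m = 1101 → c = 000110, weight = 2.
  m = 0011 → c = 111001, weight = 4.
  m = 1011 → c = 011100, weight = 3.
  m = 0111 → c = 111010, weight = 4.
  m = 1111 → c = 011111, weight = 5.
Tally weights:
  weight 0: 1 codewords.
  weight 1: 1 codewords.
  weight 2: 3 codewords.
  weight 3: 6 codewords.
  weight 4: 3 codewords.
  weight 5: 1 codewords.
  weight 6: 1 codewords.
Minimum distance d = smallest w > 0 with A_w > 0 = 1.
Sanity: Σ A_w = 16 = 2^4 = 16 ✓.


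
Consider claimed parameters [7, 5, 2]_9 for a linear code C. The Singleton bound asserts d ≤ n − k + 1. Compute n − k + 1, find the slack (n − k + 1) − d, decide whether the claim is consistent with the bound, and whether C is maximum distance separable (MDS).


Singleton RHS = n − k + 1 = 3, slack = 1, bound satisfied, not MDS.

Singleton bound: d ≤ n − k + 1.
Here n = 7, k = 5, so n − k + 1 = 3.
Given d = 2, check d ≤ 3: YES.
Slack = (n − k + 1) − d = 1.
The code is NOT MDS (slack = 1 > 0).
Description: the claimed parameters are [7, 5, 2]_9; such a code would be non-MDS.


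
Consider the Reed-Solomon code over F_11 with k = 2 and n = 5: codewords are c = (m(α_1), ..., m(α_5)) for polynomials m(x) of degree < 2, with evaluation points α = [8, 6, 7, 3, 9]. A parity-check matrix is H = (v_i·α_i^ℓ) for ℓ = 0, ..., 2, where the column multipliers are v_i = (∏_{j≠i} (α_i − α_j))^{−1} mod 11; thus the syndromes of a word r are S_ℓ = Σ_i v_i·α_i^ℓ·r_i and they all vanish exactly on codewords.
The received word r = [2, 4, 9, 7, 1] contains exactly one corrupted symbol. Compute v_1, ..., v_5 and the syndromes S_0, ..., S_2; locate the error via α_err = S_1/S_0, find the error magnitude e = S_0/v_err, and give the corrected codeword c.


S = (9, 8, 1), error at position 3, error magnitude e = 6, c = [2, 4, 3, 7, 1].

Step 1: column multipliers v_i = (∏_{j≠i}(α_i − α_j))^{−1} mod 11.
  i = 1 (α = 8): (8−6)(8−7)(8−3)(8−9) = 2·1·5·(−1) = −10 ≡ 1, so v_1 = 1^{−1} = 1 (mod 11).
  i = 2 (α = 6): (6−8)(6−7)(6−3)(6−9) = (−2)·(−1)·3·(−3) = −18 ≡ 4, so v_2 = 4^{−1} = 3 (mod 11).
  i = 3 (α = 7): (7−8)(7−6)(7−3)(7−9) = (−1)·1·4·(−2) = 8 ≡ 8, so v_3 = 8^{−1} = 7 (mod 11).
  i = 4 (α = 3): (3−8)(3−6)(3−7)(3−9) = (−5)·(−3)·(−4)·(−6) = 360 ≡ 8, so v_4 = 8^{−1} = 7 (mod 11).
  i = 5 (α = 9): (9−8)(9−6)(9−7)(9−3) = 1·3·2·6 = 36 ≡ 3, so v_5 = 3^{−1} = 4 (mod 11).
  v = [1, 3, 7, 7, 4].
Step 2: syndromes of r = [2, 4, 9, 7, 1] (all sums mod 11).
  S_0 = Σ v_i r_i = 1·2 + 3·4 + 7·9 + 7·7 + 4·1 = 130 ≡ 9.
  S_1 = Σ v_i α_i r_i = 1·8·2 + 3·6·4 + 7·7·9 + 7·3·7 + 4·9·1 = 712 ≡ 8.
  α_i^2 mod 11 = [9, 3, 5, 9, 4].
  S_2 = Σ v_i α_i^2 r_i = 1·9·2 + 3·3·4 + 7·5·9 + 7·9·7 + 4·4·1 = 826 ≡ 1.
  S = (9, 8, 1) ≠ 0, so r is not a codeword (an error is present).
Step 3: locate the error. For a single error e at position i, S_ℓ = v_i·e·α_i^ℓ, so α_err = S_1/S_0.
  S_0^{−1} = 9^{−1} = 5 (mod 11), so α_err = 8·5 = 40 ≡ 7 = α_3. Error position i = 3.
  Consistency check: S_2/S_1 = 1·7 = 7 ≡ 7 = α_err ✓ (single-error assumption holds).
Step 4: error magnitude e = S_0/v_3 = S_0·∏_{j≠3}(α_3 − α_j) = 9·8 = 72 ≡ 6 (mod 11).
Step 5: correct position 3: c_3 = r_3 − e = 9 − 6 ≡ 3 (mod 11). Hence c = [2, 4, 3, 7, 1].
  Check: interpolating c through the α_i gives m(x) = 10 + 10·x (degree < 2) with m(α_i) = c_i for every i, so c is indeed a codeword.
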